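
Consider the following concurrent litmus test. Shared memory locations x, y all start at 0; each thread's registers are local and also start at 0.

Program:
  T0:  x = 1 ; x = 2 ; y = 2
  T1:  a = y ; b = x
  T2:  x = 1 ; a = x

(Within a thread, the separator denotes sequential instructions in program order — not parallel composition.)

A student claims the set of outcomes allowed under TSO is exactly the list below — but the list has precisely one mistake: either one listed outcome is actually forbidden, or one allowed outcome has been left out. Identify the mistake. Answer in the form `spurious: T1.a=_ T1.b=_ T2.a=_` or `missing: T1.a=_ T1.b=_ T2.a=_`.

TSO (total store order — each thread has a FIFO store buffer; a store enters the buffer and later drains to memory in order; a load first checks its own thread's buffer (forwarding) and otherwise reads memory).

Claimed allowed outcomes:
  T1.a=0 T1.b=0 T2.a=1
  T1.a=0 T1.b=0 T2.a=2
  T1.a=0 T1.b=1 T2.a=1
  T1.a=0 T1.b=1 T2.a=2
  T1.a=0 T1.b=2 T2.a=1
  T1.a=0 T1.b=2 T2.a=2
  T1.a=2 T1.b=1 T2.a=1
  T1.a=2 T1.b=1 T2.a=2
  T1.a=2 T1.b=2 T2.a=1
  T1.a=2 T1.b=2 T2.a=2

spurious: T1.a=2 T1.b=1 T2.a=2

outcome vector order: (T1.a,T1.b,T2.a)
TSO: 9 outcomes — {001 002 011 012 021 022 211 221 222}
claimed∖TSO = {212}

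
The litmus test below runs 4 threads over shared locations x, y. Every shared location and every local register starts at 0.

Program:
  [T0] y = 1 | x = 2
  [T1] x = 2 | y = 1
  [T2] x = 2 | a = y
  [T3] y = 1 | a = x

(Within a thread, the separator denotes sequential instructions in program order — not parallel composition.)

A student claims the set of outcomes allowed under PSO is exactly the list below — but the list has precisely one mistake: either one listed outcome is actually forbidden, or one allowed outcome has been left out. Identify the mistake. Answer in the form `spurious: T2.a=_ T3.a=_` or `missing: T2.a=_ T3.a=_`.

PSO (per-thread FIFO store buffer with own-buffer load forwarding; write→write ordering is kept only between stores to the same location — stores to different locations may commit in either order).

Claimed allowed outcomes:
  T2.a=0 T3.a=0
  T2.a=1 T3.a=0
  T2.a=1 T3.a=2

outcome vector order: (T2.a,T3.a)
PSO: 4 outcomes — {<0 0>; <0 2>; <1 0>; <1 2>}
PSO∖claimed = {<0 2>}

missing: T2.a=0 T3.a=2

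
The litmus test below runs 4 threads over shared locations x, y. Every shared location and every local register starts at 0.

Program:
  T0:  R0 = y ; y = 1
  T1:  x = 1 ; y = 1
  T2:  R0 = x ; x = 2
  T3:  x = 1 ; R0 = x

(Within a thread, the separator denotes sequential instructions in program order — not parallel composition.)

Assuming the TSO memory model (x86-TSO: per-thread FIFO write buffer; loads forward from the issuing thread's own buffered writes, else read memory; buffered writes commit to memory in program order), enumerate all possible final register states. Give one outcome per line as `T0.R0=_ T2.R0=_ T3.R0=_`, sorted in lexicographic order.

outcome vector order: (T0.R0,T2.R0,T3.R0)
|TSO outcomes| = 8

T0.R0=0 T2.R0=0 T3.R0=1
T0.R0=0 T2.R0=0 T3.R0=2
T0.R0=0 T2.R0=1 T3.R0=1
T0.R0=0 T2.R0=1 T3.R0=2
T0.R0=1 T2.R0=0 T3.R0=1
T0.R0=1 T2.R0=0 T3.R0=2
T0.R0=1 T2.R0=1 T3.R0=1
T0.R0=1 T2.R0=1 T3.R0=2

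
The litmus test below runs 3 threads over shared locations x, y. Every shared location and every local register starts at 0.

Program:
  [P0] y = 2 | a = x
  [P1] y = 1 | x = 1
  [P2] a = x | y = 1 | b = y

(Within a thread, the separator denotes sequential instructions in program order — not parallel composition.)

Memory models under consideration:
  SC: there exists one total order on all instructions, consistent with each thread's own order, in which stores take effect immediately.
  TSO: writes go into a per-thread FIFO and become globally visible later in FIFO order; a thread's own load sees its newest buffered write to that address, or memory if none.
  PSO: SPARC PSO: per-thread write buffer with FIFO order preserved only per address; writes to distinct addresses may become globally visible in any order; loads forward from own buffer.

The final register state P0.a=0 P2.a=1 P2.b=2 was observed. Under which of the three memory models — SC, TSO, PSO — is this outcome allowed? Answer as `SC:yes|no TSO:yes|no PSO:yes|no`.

outcome vector order: (P0.a,P2.a,P2.b)
under SC → <0 0 1>, <0 0 2>, <0 1 1>, <1 0 1>, <1 0 2>, <1 1 1>, <1 1 2>
under TSO → <0 0 1>, <0 0 2>, <0 1 1>, <0 1 2>, <1 0 1>, <1 0 2>, <1 1 1>, <1 1 2>
under PSO → <0 0 1>, <0 0 2>, <0 1 1>, <0 1 2>, <1 0 1>, <1 0 2>, <1 1 1>, <1 1 2>
target <0 1 2> ∈ {TSO,PSO}

SC:no TSO:yes PSO:yes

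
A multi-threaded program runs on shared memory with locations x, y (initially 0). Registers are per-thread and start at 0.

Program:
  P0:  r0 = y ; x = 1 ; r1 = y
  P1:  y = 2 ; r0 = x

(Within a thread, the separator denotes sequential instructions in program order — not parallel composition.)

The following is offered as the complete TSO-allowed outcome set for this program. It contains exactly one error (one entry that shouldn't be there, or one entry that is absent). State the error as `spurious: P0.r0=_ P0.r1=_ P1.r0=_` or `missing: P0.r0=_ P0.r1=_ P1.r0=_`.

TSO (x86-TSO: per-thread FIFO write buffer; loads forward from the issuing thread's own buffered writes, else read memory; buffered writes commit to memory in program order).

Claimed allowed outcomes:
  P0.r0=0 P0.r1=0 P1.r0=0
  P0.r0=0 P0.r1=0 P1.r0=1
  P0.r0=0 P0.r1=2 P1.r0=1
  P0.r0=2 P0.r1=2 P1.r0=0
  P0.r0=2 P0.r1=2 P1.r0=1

missing: P0.r0=0 P0.r1=2 P1.r0=0

outcome vector order: (P0.r0,P0.r1,P1.r0)
under TSO → <0 0 0> <0 0 1> <0 2 0> <0 2 1> <2 2 0> <2 2 1>
TSO∖claimed = {<0 2 0>}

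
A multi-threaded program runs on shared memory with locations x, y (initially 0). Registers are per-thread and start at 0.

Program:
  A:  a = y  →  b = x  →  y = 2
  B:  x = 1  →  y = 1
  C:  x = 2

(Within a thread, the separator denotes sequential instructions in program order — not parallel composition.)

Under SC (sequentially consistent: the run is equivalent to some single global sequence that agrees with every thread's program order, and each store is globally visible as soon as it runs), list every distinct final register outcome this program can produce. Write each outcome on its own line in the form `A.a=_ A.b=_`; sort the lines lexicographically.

A.a=0 A.b=0
A.a=0 A.b=1
A.a=0 A.b=2
A.a=1 A.b=1
A.a=1 A.b=2

outcome vector order: (A.a,A.b)
|SC outcomes| = 5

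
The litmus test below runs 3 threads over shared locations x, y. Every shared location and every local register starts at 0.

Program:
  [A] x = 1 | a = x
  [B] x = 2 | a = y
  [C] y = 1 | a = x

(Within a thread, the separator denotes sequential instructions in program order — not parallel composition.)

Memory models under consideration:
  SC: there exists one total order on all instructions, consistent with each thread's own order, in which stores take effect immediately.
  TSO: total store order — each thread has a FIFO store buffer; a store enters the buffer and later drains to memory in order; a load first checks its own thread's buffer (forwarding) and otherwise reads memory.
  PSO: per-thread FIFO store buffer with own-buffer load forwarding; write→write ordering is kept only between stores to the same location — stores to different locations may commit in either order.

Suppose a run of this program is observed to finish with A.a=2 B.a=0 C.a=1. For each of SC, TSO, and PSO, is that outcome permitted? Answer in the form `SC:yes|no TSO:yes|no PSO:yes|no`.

outcome vector order: (A.a,B.a,C.a)
[SC] allowed = {1/0/1 1/0/2 1/1/0 1/1/1 1/1/2 2/0/2 2/1/0 2/1/1 2/1/2}
[TSO] allowed = {1/0/0 1/0/1 1/0/2 1/1/0 1/1/1 1/1/2 2/0/0 2/0/1 2/0/2 2/1/0 2/1/1 2/1/2}
[PSO] allowed = {1/0/0 1/0/1 1/0/2 1/1/0 1/1/1 1/1/2 2/0/0 2/0/1 2/0/2 2/1/0 2/1/1 2/1/2}
target 2/0/1 ∈ {TSO,PSO}

SC:no TSO:yes PSO:yes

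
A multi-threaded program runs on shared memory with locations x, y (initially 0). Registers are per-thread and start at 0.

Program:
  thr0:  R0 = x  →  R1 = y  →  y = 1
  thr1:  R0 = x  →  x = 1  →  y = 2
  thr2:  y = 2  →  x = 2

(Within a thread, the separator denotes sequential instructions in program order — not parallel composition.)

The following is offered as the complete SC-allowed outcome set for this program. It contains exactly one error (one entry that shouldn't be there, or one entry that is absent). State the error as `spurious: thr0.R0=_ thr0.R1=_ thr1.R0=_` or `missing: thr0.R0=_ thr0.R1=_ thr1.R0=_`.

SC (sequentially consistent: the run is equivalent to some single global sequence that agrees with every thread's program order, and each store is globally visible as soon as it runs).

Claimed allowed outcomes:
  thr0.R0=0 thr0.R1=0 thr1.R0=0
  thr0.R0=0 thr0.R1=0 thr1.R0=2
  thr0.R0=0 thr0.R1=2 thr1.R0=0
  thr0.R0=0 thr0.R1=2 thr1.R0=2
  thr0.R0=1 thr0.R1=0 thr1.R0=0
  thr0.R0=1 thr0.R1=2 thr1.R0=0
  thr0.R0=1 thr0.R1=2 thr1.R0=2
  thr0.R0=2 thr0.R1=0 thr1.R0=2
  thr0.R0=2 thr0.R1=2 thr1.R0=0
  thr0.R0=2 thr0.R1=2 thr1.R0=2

spurious: thr0.R0=2 thr0.R1=0 thr1.R0=2

outcome vector order: (thr0.R0,thr0.R1,thr1.R0)
SC (9): <0 0 0> <0 0 2> <0 2 0> <0 2 2> <1 0 0> <1 2 0> <1 2 2> <2 2 0> <2 2 2>
claimed∖SC = {<2 0 2>}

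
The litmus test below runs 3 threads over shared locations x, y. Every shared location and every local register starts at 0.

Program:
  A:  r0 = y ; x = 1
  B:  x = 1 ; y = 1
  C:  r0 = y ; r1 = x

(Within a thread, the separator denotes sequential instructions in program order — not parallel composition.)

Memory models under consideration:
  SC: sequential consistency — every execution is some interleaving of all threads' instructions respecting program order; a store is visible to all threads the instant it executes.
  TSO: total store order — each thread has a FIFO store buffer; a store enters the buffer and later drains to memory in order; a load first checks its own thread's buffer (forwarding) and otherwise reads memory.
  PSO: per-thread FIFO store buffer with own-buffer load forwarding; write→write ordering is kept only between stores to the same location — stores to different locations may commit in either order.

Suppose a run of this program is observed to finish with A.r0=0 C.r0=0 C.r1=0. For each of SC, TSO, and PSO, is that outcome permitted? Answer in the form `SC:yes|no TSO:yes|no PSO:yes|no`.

SC:yes TSO:yes PSO:yes

outcome vector order: (A.r0,C.r0,C.r1)
[SC] allowed = {<0 0 0>; <0 0 1>; <0 1 1>; <1 0 0>; <1 0 1>; <1 1 1>}
[TSO] allowed = {<0 0 0>; <0 0 1>; <0 1 1>; <1 0 0>; <1 0 1>; <1 1 1>}
[PSO] allowed = {<0 0 0>; <0 0 1>; <0 1 0>; <0 1 1>; <1 0 0>; <1 0 1>; <1 1 0>; <1 1 1>}
target <0 0 0> ∈ {SC,TSO,PSO}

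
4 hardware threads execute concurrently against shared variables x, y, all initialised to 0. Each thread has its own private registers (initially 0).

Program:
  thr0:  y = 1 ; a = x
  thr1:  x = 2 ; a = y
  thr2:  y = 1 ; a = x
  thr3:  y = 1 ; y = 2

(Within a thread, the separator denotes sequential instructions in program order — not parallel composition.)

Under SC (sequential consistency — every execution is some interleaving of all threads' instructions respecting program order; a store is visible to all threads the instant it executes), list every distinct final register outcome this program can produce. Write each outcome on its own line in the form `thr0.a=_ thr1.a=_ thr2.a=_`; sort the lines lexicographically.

outcome vector order: (thr0.a,thr1.a,thr2.a)
|SC outcomes| = 9

thr0.a=0 thr1.a=1 thr2.a=0
thr0.a=0 thr1.a=1 thr2.a=2
thr0.a=0 thr1.a=2 thr2.a=0
thr0.a=0 thr1.a=2 thr2.a=2
thr0.a=2 thr1.a=0 thr2.a=2
thr0.a=2 thr1.a=1 thr2.a=0
thr0.a=2 thr1.a=1 thr2.a=2
thr0.a=2 thr1.a=2 thr2.a=0
thr0.a=2 thr1.a=2 thr2.a=2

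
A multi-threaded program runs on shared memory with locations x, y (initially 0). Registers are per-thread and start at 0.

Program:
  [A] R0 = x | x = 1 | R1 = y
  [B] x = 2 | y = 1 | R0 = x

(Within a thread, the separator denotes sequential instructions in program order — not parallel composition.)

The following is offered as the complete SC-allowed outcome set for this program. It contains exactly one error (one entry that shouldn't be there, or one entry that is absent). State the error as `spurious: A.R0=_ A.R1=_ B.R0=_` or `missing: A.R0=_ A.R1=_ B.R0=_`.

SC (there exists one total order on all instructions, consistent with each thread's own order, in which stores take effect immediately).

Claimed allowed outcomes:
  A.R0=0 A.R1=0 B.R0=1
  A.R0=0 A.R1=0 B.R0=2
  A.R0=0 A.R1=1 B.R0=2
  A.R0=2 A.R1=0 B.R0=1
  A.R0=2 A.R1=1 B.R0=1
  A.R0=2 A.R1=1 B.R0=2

missing: A.R0=0 A.R1=1 B.R0=1

outcome vector order: (A.R0,A.R1,B.R0)
under SC → 001 002 011 012 201 211 212
SC∖claimed = {011}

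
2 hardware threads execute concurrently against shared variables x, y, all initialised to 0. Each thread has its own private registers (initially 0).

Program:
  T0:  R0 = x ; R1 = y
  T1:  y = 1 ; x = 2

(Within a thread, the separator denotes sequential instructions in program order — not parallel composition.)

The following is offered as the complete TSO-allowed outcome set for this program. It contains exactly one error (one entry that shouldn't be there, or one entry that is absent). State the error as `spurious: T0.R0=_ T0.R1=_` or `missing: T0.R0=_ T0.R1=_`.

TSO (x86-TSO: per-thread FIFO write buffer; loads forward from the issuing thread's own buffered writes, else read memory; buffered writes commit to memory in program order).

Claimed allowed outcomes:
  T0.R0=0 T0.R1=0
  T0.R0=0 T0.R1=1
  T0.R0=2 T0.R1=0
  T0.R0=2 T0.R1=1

outcome vector order: (T0.R0,T0.R1)
TSO: 3 outcomes — {(0,0) (0,1) (2,1)}
claimed∖TSO = {(2,0)}

spurious: T0.R0=2 T0.R1=0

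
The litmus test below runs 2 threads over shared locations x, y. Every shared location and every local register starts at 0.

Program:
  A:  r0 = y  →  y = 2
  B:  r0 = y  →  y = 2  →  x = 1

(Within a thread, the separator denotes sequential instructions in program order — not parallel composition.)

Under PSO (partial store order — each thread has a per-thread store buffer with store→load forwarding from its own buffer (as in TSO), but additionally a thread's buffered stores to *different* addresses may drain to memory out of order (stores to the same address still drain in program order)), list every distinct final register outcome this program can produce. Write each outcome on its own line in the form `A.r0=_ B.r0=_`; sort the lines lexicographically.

A.r0=0 B.r0=0
A.r0=0 B.r0=2
A.r0=2 B.r0=0

outcome vector order: (A.r0,B.r0)
|PSO outcomes| = 3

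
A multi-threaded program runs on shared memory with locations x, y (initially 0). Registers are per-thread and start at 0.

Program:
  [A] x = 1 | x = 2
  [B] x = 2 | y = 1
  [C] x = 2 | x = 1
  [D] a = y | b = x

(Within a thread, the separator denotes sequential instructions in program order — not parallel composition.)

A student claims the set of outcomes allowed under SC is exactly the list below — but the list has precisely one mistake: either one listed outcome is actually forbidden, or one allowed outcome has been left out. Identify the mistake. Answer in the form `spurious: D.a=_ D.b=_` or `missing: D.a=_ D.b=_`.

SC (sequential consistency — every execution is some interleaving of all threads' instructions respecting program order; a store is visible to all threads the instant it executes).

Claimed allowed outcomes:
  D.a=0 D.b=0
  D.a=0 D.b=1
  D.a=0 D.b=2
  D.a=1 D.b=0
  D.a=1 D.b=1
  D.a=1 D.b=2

outcome vector order: (D.a,D.b)
SC: 5 outcomes — {0/0; 0/1; 0/2; 1/1; 1/2}
claimed∖SC = {1/0}

spurious: D.a=1 D.b=0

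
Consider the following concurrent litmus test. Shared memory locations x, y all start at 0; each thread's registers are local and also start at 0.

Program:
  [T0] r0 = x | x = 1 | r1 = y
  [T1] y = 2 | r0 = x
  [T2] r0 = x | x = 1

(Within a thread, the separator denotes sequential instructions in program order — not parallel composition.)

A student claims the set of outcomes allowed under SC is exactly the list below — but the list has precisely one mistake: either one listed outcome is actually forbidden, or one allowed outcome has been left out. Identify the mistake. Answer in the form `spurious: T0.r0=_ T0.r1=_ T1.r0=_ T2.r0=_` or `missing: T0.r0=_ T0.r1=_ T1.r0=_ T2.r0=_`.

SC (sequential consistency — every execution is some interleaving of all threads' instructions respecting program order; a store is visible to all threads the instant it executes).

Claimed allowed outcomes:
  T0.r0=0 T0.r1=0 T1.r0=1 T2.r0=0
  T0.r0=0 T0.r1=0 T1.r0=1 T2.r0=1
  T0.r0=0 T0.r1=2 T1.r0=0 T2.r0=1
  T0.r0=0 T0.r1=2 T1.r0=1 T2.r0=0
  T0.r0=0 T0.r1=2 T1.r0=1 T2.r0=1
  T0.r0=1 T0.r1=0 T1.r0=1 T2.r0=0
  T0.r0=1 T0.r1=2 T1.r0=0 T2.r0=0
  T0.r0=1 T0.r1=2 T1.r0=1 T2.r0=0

outcome vector order: (T0.r0,T0.r1,T1.r0,T2.r0)
SC: 9 outcomes — {0/0/1/0; 0/0/1/1; 0/2/0/0; 0/2/0/1; 0/2/1/0; 0/2/1/1; 1/0/1/0; 1/2/0/0; 1/2/1/0}
SC∖claimed = {0/2/0/0}

missing: T0.r0=0 T0.r1=2 T1.r0=0 T2.r0=0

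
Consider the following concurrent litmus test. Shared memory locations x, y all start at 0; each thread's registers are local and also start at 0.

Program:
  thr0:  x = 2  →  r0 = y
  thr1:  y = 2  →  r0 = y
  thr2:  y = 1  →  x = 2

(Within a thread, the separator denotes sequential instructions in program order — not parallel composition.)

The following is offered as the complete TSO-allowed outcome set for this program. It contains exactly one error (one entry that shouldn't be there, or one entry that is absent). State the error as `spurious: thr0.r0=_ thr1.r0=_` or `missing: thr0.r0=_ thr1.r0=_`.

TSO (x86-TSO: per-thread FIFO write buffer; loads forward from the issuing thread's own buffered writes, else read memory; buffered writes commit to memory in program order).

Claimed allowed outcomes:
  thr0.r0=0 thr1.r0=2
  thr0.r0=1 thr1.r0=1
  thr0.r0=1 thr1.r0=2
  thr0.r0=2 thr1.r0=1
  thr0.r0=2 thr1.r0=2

missing: thr0.r0=0 thr1.r0=1

outcome vector order: (thr0.r0,thr1.r0)
TSO: 6 outcomes — {<0 1>, <0 2>, <1 1>, <1 2>, <2 1>, <2 2>}
TSO∖claimed = {<0 1>}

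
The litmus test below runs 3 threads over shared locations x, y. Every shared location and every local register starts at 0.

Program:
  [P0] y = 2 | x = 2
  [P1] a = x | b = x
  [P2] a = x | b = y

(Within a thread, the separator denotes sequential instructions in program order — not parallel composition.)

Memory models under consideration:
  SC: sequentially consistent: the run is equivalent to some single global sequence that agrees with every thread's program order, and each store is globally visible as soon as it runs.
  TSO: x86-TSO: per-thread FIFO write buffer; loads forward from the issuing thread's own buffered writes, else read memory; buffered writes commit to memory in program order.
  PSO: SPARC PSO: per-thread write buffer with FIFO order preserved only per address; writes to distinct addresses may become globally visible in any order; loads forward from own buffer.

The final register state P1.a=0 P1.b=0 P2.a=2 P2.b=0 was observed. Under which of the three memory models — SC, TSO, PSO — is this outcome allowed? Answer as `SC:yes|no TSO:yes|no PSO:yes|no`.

SC:no TSO:no PSO:yes

outcome vector order: (P1.a,P1.b,P2.a,P2.b)
under SC → (0,0,0,0) (0,0,0,2) (0,0,2,2) (0,2,0,0) (0,2,0,2) (0,2,2,2) (2,2,0,0) (2,2,0,2) (2,2,2,2)
under TSO → (0,0,0,0) (0,0,0,2) (0,0,2,2) (0,2,0,0) (0,2,0,2) (0,2,2,2) (2,2,0,0) (2,2,0,2) (2,2,2,2)
under PSO → (0,0,0,0) (0,0,0,2) (0,0,2,0) (0,0,2,2) (0,2,0,0) (0,2,0,2) (0,2,2,0) (0,2,2,2) (2,2,0,0) (2,2,0,2) (2,2,2,0) (2,2,2,2)
target (0,0,2,0) ∈ {PSO}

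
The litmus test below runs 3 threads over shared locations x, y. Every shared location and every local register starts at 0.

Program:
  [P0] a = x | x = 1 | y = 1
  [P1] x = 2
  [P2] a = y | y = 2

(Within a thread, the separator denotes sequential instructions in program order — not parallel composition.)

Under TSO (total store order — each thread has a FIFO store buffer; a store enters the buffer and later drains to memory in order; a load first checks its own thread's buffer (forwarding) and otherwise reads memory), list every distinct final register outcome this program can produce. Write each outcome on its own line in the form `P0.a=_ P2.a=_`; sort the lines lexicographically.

P0.a=0 P2.a=0
P0.a=0 P2.a=1
P0.a=2 P2.a=0
P0.a=2 P2.a=1

outcome vector order: (P0.a,P2.a)
|TSO outcomes| = 4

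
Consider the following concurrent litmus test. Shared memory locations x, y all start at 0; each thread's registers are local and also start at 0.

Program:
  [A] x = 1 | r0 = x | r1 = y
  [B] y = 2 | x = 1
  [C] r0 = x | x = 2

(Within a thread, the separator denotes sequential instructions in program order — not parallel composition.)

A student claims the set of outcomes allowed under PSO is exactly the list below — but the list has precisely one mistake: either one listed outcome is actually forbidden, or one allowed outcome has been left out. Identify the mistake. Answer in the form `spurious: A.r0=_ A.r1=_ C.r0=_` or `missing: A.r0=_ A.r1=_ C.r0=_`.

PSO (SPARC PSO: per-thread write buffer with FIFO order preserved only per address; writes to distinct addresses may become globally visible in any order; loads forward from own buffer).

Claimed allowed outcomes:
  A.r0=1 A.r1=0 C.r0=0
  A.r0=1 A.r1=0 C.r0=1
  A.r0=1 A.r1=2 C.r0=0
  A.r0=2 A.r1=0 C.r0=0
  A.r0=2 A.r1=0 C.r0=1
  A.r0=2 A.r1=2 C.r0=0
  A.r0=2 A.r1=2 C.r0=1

outcome vector order: (A.r0,A.r1,C.r0)
under PSO → <1 0 0>; <1 0 1>; <1 2 0>; <1 2 1>; <2 0 0>; <2 0 1>; <2 2 0>; <2 2 1>
PSO∖claimed = {<1 2 1>}

missing: A.r0=1 A.r1=2 C.r0=1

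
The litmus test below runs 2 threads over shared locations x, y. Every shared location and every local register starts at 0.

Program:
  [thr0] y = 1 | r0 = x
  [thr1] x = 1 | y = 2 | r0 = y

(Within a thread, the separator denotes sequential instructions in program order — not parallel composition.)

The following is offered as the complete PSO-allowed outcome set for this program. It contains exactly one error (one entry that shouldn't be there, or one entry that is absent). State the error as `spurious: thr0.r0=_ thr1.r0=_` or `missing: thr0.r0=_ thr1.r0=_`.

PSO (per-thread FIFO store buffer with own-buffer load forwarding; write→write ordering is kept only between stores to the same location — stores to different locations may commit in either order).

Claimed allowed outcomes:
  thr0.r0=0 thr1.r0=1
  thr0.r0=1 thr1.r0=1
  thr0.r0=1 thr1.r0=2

missing: thr0.r0=0 thr1.r0=2

outcome vector order: (thr0.r0,thr1.r0)
[PSO] allowed = {(0,1); (0,2); (1,1); (1,2)}
PSO∖claimed = {(0,2)}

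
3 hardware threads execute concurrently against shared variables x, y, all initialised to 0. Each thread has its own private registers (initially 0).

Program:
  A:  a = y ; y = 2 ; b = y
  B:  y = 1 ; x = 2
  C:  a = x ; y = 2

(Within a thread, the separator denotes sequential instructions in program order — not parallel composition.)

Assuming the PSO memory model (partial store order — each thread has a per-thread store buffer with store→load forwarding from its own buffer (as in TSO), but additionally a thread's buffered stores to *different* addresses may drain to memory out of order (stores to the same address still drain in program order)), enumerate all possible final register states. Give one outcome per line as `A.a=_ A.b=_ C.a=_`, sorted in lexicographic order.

outcome vector order: (A.a,A.b,C.a)
|PSO outcomes| = 10

A.a=0 A.b=1 C.a=0
A.a=0 A.b=1 C.a=2
A.a=0 A.b=2 C.a=0
A.a=0 A.b=2 C.a=2
A.a=1 A.b=2 C.a=0
A.a=1 A.b=2 C.a=2
A.a=2 A.b=1 C.a=0
A.a=2 A.b=1 C.a=2
A.a=2 A.b=2 C.a=0
A.a=2 A.b=2 C.a=2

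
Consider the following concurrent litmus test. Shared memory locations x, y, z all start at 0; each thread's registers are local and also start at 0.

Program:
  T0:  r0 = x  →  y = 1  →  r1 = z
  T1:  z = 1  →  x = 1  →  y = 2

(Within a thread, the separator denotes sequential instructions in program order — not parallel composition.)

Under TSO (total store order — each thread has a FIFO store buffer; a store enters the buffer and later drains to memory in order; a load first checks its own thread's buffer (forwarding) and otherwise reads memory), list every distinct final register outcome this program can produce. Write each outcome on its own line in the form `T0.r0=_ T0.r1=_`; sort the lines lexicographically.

outcome vector order: (T0.r0,T0.r1)
|TSO outcomes| = 3

T0.r0=0 T0.r1=0
T0.r0=0 T0.r1=1
T0.r0=1 T0.r1=1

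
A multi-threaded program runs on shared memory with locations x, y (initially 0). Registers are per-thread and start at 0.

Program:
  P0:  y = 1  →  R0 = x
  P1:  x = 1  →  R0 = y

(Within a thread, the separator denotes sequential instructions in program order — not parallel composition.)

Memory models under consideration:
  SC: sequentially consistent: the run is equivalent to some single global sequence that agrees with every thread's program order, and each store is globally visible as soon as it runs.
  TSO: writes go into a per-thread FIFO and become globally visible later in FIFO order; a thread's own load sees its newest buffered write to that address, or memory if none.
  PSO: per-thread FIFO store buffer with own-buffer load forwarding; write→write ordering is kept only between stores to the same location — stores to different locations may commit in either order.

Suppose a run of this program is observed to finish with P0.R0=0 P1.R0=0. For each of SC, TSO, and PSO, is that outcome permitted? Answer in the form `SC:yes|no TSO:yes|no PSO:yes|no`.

SC:no TSO:yes PSO:yes

outcome vector order: (P0.R0,P1.R0)
under SC → 01, 10, 11
under TSO → 00, 01, 10, 11
under PSO → 00, 01, 10, 11
target 00 ∈ {TSO,PSO}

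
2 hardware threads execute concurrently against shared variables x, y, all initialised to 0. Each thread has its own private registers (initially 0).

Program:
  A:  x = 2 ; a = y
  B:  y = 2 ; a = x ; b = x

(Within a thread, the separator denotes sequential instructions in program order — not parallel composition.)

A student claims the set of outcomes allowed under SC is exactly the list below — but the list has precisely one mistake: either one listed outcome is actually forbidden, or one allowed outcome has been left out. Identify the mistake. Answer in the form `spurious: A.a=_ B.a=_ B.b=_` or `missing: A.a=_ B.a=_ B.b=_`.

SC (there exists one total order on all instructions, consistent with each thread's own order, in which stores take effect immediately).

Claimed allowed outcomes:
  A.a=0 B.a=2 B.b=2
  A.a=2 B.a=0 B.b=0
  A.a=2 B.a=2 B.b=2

outcome vector order: (A.a,B.a,B.b)
SC: 4 outcomes — {(0,2,2), (2,0,0), (2,0,2), (2,2,2)}
SC∖claimed = {(2,0,2)}

missing: A.a=2 B.a=0 B.b=2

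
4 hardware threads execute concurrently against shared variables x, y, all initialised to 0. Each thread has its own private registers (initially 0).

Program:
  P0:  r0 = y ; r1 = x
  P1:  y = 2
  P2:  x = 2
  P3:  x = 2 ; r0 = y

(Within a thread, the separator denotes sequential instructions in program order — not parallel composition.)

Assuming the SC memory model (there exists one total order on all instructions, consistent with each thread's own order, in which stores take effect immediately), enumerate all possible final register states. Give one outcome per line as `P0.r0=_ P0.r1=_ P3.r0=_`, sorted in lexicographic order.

P0.r0=0 P0.r1=0 P3.r0=0
P0.r0=0 P0.r1=0 P3.r0=2
P0.r0=0 P0.r1=2 P3.r0=0
P0.r0=0 P0.r1=2 P3.r0=2
P0.r0=2 P0.r1=0 P3.r0=2
P0.r0=2 P0.r1=2 P3.r0=0
P0.r0=2 P0.r1=2 P3.r0=2

outcome vector order: (P0.r0,P0.r1,P3.r0)
|SC outcomes| = 7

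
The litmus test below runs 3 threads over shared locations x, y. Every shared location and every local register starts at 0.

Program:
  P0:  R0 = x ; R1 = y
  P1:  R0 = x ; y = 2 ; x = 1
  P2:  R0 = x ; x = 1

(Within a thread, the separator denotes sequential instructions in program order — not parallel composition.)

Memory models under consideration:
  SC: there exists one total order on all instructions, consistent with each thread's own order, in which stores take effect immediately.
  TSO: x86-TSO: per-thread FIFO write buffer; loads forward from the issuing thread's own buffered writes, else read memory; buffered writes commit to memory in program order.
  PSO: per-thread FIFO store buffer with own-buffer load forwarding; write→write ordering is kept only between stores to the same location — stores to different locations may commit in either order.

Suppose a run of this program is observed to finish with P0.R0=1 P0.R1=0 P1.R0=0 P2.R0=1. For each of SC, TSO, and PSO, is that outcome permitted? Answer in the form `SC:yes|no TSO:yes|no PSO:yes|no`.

SC:no TSO:no PSO:yes

outcome vector order: (P0.R0,P0.R1,P1.R0,P2.R0)
[SC] allowed = {<0 0 0 0> <0 0 0 1> <0 0 1 0> <0 2 0 0> <0 2 0 1> <0 2 1 0> <1 0 0 0> <1 0 1 0> <1 2 0 0> <1 2 0 1> <1 2 1 0>}
[TSO] allowed = {<0 0 0 0> <0 0 0 1> <0 0 1 0> <0 2 0 0> <0 2 0 1> <0 2 1 0> <1 0 0 0> <1 0 1 0> <1 2 0 0> <1 2 0 1> <1 2 1 0>}
[PSO] allowed = {<0 0 0 0> <0 0 0 1> <0 0 1 0> <0 2 0 0> <0 2 0 1> <0 2 1 0> <1 0 0 0> <1 0 0 1> <1 0 1 0> <1 2 0 0> <1 2 0 1> <1 2 1 0>}
target <1 0 0 1> ∈ {PSO}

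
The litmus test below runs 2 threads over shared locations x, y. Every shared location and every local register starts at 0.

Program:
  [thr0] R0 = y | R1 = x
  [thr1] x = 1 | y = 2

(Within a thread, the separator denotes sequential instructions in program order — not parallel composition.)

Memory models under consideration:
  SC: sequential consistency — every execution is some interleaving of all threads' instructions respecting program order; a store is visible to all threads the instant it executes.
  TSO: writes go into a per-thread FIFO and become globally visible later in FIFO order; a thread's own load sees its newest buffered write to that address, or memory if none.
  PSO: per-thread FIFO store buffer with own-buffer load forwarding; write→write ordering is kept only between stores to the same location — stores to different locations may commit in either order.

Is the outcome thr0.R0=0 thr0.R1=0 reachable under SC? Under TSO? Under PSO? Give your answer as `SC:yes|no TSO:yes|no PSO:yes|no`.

outcome vector order: (thr0.R0,thr0.R1)
SC: 3 outcomes — {(0,0) (0,1) (2,1)}
TSO: 3 outcomes — {(0,0) (0,1) (2,1)}
PSO: 4 outcomes — {(0,0) (0,1) (2,0) (2,1)}
target (0,0) ∈ {SC,TSO,PSO}

SC:yes TSO:yes PSO:yes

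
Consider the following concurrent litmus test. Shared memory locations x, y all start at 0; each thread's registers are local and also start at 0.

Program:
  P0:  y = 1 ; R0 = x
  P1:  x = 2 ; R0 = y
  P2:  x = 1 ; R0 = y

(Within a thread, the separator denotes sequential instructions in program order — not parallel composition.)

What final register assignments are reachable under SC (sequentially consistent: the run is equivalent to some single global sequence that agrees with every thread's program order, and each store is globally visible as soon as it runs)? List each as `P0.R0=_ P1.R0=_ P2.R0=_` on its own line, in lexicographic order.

P0.R0=0 P1.R0=1 P2.R0=1
P0.R0=1 P1.R0=0 P2.R0=0
P0.R0=1 P1.R0=0 P2.R0=1
P0.R0=1 P1.R0=1 P2.R0=0
P0.R0=1 P1.R0=1 P2.R0=1
P0.R0=2 P1.R0=0 P2.R0=0
P0.R0=2 P1.R0=0 P2.R0=1
P0.R0=2 P1.R0=1 P2.R0=0
P0.R0=2 P1.R0=1 P2.R0=1

outcome vector order: (P0.R0,P1.R0,P2.R0)
|SC outcomes| = 9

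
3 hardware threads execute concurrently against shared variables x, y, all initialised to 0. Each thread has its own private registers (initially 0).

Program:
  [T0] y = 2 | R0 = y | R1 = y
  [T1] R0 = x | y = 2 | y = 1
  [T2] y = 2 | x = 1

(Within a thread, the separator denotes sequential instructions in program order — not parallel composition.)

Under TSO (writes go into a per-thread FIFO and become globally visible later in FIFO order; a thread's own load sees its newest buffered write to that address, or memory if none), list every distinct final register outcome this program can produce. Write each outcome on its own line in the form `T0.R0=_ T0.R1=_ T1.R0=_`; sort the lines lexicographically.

outcome vector order: (T0.R0,T0.R1,T1.R0)
|TSO outcomes| = 7

T0.R0=1 T0.R1=1 T1.R0=0
T0.R0=1 T0.R1=1 T1.R0=1
T0.R0=1 T0.R1=2 T1.R0=0
T0.R0=2 T0.R1=1 T1.R0=0
T0.R0=2 T0.R1=1 T1.R0=1
T0.R0=2 T0.R1=2 T1.R0=0
T0.R0=2 T0.R1=2 T1.R0=1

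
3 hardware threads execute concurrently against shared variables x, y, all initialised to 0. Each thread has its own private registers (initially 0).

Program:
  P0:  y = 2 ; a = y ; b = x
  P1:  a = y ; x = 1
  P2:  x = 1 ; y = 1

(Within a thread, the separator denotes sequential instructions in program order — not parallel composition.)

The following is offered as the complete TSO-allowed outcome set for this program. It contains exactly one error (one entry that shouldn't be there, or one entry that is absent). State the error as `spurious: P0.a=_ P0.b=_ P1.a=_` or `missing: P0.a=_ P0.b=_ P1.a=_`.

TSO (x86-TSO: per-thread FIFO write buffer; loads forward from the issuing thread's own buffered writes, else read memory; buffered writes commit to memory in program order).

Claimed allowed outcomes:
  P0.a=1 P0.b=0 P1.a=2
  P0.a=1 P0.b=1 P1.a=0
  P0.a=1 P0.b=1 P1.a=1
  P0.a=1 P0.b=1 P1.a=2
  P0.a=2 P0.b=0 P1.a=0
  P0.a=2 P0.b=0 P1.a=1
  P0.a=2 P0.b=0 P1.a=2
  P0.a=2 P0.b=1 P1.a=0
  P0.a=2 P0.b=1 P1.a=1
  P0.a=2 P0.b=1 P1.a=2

spurious: P0.a=1 P0.b=0 P1.a=2

outcome vector order: (P0.a,P0.b,P1.a)
under TSO → <1 1 0> <1 1 1> <1 1 2> <2 0 0> <2 0 1> <2 0 2> <2 1 0> <2 1 1> <2 1 2>
claimed∖TSO = {<1 0 2>}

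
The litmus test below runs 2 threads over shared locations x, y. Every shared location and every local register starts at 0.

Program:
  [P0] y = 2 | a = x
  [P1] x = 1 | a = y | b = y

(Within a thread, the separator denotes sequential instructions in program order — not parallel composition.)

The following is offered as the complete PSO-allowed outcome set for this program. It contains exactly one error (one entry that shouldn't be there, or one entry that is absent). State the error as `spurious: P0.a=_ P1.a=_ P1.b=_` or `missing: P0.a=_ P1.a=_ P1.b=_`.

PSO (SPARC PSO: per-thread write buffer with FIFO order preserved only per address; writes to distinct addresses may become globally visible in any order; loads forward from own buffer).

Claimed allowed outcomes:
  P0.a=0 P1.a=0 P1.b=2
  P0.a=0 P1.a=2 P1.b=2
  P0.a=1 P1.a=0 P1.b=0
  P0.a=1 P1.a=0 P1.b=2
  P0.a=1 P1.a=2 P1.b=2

outcome vector order: (P0.a,P1.a,P1.b)
PSO: 6 outcomes — {(0,0,0); (0,0,2); (0,2,2); (1,0,0); (1,0,2); (1,2,2)}
PSO∖claimed = {(0,0,0)}

missing: P0.a=0 P1.a=0 P1.b=0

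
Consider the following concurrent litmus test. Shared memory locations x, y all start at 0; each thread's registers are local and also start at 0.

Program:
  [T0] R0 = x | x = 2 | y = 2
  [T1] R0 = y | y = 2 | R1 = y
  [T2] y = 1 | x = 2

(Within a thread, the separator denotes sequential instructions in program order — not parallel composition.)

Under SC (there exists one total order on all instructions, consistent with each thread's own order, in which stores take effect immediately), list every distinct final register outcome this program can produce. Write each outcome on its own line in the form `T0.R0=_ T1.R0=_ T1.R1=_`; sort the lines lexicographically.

outcome vector order: (T0.R0,T1.R0,T1.R1)
|SC outcomes| = 9

T0.R0=0 T1.R0=0 T1.R1=1
T0.R0=0 T1.R0=0 T1.R1=2
T0.R0=0 T1.R0=1 T1.R1=2
T0.R0=0 T1.R0=2 T1.R1=1
T0.R0=0 T1.R0=2 T1.R1=2
T0.R0=2 T1.R0=0 T1.R1=1
T0.R0=2 T1.R0=0 T1.R1=2
T0.R0=2 T1.R0=1 T1.R1=2
T0.R0=2 T1.R0=2 T1.R1=2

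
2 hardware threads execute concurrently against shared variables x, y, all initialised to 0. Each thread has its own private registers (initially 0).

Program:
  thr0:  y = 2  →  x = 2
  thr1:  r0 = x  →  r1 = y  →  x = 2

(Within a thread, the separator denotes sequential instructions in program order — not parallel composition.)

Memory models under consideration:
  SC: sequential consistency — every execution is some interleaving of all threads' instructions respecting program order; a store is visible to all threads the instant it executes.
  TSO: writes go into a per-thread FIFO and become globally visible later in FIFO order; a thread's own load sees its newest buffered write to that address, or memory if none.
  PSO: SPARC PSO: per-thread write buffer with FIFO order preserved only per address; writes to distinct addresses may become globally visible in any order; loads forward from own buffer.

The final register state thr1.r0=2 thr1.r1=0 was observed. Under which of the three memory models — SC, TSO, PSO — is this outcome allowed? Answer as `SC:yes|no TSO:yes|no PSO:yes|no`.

SC:no TSO:no PSO:yes

outcome vector order: (thr1.r0,thr1.r1)
[SC] allowed = {00, 02, 22}
[TSO] allowed = {00, 02, 22}
[PSO] allowed = {00, 02, 20, 22}
target 20 ∈ {PSO}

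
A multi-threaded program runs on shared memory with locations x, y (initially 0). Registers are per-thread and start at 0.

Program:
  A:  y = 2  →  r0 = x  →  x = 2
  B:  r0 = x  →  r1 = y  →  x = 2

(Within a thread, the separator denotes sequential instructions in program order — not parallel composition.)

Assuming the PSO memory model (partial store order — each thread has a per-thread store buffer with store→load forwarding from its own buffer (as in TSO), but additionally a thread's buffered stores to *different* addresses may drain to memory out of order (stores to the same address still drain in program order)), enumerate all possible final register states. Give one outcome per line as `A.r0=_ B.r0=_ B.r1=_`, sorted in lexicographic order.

A.r0=0 B.r0=0 B.r1=0
A.r0=0 B.r0=0 B.r1=2
A.r0=0 B.r0=2 B.r1=0
A.r0=0 B.r0=2 B.r1=2
A.r0=2 B.r0=0 B.r1=0
A.r0=2 B.r0=0 B.r1=2

outcome vector order: (A.r0,B.r0,B.r1)
|PSO outcomes| = 6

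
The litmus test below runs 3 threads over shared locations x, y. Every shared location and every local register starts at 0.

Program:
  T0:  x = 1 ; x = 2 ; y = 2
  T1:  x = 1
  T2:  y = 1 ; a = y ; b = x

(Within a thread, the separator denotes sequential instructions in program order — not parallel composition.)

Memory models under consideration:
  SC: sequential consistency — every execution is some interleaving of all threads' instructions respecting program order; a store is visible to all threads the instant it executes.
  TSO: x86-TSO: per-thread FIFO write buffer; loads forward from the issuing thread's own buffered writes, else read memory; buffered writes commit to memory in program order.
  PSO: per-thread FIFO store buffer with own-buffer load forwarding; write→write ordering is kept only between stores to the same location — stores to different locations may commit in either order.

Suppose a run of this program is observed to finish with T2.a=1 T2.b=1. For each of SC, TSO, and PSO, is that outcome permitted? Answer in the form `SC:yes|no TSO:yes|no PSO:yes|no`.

SC:yes TSO:yes PSO:yes

outcome vector order: (T2.a,T2.b)
SC: 5 outcomes — {<1 0>, <1 1>, <1 2>, <2 1>, <2 2>}
TSO: 5 outcomes — {<1 0>, <1 1>, <1 2>, <2 1>, <2 2>}
PSO: 6 outcomes — {<1 0>, <1 1>, <1 2>, <2 0>, <2 1>, <2 2>}
target <1 1> ∈ {SC,TSO,PSO}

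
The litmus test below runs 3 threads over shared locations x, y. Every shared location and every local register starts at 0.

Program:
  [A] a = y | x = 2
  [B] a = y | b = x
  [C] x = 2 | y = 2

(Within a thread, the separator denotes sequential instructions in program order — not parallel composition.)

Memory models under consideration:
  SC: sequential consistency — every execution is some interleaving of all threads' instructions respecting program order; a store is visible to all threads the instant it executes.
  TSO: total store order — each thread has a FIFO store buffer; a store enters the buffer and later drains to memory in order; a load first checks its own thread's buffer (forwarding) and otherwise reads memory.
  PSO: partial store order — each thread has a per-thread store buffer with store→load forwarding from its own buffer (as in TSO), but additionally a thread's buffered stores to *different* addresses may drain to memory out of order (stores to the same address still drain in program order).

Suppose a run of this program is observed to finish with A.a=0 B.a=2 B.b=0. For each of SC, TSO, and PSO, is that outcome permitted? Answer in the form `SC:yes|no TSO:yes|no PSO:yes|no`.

outcome vector order: (A.a,B.a,B.b)
[SC] allowed = {000; 002; 022; 200; 202; 222}
[TSO] allowed = {000; 002; 022; 200; 202; 222}
[PSO] allowed = {000; 002; 020; 022; 200; 202; 220; 222}
target 020 ∈ {PSO}

SC:no TSO:no PSO:yes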